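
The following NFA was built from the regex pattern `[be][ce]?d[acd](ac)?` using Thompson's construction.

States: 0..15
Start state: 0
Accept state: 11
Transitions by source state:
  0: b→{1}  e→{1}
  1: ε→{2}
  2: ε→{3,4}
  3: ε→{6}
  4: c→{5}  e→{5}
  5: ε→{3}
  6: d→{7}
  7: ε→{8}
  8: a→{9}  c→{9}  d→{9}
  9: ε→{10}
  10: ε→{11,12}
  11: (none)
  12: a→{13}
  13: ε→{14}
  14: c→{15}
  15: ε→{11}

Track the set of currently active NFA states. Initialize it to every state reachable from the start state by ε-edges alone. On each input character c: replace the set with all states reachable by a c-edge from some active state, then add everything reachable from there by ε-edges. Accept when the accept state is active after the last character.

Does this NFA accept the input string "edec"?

Answer: REJECT

Derivation:
S₀ = ε-closure({0}) = {0}
'e' @ 1: {1,2,3,4,6}
'd' @ 2: {7,8}
'e' @ 3: {}  — state set empty
rest 'c' ignored (set empty)
final: {}; accept 11 not in set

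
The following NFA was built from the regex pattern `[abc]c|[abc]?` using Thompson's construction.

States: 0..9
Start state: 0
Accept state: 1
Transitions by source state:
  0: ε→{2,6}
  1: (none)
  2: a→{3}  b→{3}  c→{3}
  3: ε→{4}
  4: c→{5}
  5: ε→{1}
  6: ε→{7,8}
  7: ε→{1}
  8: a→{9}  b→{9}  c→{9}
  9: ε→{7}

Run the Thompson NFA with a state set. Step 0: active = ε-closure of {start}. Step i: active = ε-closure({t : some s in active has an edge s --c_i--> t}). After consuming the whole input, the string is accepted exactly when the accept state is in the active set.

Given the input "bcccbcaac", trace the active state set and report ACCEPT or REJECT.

Answer: REJECT

Derivation:
start: ε-closure({0}) = {0,1,2,6,7,8}
'b' @ 1: {1,3,4,7,9}  ✓accept
'c' @ 2: {1,5}  ✓accept
'c' @ 3: {}  — dead — no transitions
rest 'cbcaac' ignored (set empty)
after full input: {}  (accept=1 not in)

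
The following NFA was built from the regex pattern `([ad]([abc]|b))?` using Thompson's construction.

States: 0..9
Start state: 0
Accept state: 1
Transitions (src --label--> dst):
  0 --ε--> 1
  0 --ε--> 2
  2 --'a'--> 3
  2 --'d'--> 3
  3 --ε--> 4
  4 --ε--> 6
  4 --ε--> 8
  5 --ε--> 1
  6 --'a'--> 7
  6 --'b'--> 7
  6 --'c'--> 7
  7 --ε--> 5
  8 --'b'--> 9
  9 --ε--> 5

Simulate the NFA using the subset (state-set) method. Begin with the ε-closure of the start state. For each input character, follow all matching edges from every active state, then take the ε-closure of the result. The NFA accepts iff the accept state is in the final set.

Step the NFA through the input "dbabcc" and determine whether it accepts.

Answer: REJECT

Derivation:
initial (ε-close {0}): {0,1,2}
'd' @ 1: {3,4,6,8}
'b' @ 2: {1,5,7,9}  ✓accept
'a' @ 3: {}  — dead — no transitions
rest 'bcc' ignored (set empty)
end set {} — state 1 not in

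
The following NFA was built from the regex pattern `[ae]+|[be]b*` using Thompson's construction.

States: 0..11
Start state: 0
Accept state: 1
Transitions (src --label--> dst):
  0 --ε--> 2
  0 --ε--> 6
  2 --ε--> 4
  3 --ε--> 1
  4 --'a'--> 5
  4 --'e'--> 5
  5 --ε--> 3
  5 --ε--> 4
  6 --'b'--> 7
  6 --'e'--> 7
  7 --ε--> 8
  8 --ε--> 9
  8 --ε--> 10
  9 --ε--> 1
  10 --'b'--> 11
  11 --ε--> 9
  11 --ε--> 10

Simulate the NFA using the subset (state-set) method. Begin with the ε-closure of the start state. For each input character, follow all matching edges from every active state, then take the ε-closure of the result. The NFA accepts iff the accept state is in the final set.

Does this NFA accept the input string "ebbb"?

Answer: ACCEPT

Trace:
start: ε-closure({0}) = {0,2,4,6}
'e' @ 1: {1,3,4,5,7,8,9,10}  (accept∈set)
'b' @ 2: {1,9,10,11}  (accept∈set)
'b' @ 3: {1,9,10,11}  (accept∈set)
'b' @ 4: {1,9,10,11}  (accept∈set)
after full input: {1,9,10,11}  (accept=1 in)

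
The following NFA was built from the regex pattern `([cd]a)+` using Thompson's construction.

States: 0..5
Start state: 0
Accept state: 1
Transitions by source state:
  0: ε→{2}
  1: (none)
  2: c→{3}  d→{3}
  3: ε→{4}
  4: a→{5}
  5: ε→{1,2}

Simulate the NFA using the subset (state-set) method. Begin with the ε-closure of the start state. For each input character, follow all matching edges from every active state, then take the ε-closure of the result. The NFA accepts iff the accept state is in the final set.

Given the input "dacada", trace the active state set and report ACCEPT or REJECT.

Answer: ACCEPT

Trace:
S₀ = ε-closure({0}) = {0,2}
'd' @ 1: {3,4}
'a' @ 2: {1,2,5}  ✓accept
'c' @ 3: {3,4}
'a' @ 4: {1,2,5}  ✓accept
'd' @ 5: {3,4}
'a' @ 6: {1,2,5}  ✓accept
end set {1,2,5} — state 1 in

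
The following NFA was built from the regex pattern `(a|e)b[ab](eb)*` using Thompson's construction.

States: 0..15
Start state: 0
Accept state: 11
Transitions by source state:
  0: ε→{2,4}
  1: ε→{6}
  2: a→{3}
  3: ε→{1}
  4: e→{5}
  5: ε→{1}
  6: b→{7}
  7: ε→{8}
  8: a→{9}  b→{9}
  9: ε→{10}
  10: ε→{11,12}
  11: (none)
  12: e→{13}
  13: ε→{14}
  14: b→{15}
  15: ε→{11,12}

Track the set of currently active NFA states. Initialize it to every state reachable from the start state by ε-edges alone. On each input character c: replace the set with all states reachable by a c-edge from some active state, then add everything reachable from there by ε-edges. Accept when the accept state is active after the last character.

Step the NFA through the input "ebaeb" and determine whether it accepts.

Answer: ACCEPT

Steps:
S₀ = ε-closure({0}) = {0,2,4}
'e' @ 1: {1,5,6}
'b' @ 2: {7,8}
'a' @ 3: {9,10,11,12}  ✓accept
'e' @ 4: {13,14}
'b' @ 5: {11,12,15}  ✓accept
end set {11,12,15} — state 11 in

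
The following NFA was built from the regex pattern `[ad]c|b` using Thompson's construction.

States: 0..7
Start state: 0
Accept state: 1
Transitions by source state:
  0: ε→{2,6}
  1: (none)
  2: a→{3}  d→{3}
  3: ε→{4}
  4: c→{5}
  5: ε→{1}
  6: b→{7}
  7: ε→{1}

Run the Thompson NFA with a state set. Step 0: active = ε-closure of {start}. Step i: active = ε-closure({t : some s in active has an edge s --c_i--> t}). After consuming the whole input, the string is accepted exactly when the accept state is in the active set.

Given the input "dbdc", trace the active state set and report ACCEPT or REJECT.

start: ε-closure({0}) = {0,2,6}
'd' @ 1: {3,4}
'b' @ 2: {}  — dead — no transitions
rest 'dc' ignored (set empty)
after full input: {}  (accept=1 not in)

Answer: REJECT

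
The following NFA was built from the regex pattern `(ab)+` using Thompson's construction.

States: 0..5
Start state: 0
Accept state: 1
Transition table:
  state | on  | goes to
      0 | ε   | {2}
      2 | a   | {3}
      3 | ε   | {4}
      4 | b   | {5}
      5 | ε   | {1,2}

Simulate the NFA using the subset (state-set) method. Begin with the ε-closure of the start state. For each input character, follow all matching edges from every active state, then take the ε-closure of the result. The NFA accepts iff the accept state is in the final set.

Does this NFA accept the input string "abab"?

Answer: ACCEPT

Trace:
initial (ε-close {0}): {0,2}
'a' @ 1: {3,4}
'b' @ 2: {1,2,5}  ✓accept
'a' @ 3: {3,4}
'b' @ 4: {1,2,5}  ✓accept
final: {1,2,5}; accept 1 in set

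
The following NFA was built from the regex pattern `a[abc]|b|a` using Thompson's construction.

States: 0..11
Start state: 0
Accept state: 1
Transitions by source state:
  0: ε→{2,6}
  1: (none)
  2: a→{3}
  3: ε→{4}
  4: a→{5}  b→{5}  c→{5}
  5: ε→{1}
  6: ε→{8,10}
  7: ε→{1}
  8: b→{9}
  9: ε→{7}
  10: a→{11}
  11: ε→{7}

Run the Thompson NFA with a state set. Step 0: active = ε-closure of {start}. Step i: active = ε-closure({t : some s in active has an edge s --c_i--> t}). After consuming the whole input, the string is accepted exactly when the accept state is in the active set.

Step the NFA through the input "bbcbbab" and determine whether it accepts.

S₀ = ε-closure({0}) = {0,2,6,8,10}
'b' @ 1: {1,7,9}  [accepting]
'b' @ 2: {}  — state set empty
rest 'cbbab' ignored (set empty)
after full input: {}  (accept=1 not in)

Answer: REJECT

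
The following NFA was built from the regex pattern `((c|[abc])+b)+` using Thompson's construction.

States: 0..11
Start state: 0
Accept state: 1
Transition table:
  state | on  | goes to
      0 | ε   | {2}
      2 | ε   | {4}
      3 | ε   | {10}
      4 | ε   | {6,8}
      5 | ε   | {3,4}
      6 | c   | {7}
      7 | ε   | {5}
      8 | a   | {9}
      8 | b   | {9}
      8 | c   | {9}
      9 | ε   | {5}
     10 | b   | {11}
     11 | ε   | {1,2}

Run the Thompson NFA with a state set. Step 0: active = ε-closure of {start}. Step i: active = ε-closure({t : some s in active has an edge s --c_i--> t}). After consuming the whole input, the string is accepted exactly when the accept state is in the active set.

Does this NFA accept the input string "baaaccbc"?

Answer: REJECT

Steps:
initial (ε-close {0}): {0,2,4,6,8}
'b' @ 1: {3,4,5,6,8,9,10}
'a' @ 2: {3,4,5,6,8,9,10}
'a' @ 3: {3,4,5,6,8,9,10}
'a' @ 4: {3,4,5,6,8,9,10}
'c' @ 5: {3,4,5,6,7,8,9,10}
'c' @ 6: {3,4,5,6,7,8,9,10}
'b' @ 7: {1,2,3,4,5,6,8,9,10,11}  (accept∈set)
'c' @ 8: {3,4,5,6,7,8,9,10}
after full input: {3,4,5,6,7,8,9,10}  (accept=1 not in)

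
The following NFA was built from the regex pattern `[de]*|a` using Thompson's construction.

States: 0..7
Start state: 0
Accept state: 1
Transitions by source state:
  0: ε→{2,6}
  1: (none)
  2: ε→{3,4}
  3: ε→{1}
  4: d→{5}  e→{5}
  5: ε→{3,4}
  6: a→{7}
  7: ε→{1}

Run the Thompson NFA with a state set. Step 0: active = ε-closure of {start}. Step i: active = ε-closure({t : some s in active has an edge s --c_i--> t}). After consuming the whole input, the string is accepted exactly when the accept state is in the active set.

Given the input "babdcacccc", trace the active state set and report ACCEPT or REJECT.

start: ε-closure({0}) = {0,1,2,3,4,6}
'b' @ 1: {}  — dead — no transitions
rest 'abdcacccc' ignored (set empty)
end set {} — state 1 not in

Answer: REJECT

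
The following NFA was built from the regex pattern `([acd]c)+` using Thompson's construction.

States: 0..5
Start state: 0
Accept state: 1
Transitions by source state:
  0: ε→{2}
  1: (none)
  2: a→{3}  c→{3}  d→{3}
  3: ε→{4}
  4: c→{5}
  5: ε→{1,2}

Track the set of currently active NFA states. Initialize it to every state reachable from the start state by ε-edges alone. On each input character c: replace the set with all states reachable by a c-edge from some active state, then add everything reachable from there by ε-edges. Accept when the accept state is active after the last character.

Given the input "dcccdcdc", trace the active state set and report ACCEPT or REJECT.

S₀ = ε-closure({0}) = {0,2}
'd' @ 1: {3,4}
'c' @ 2: {1,2,5}  [accepting]
'c' @ 3: {3,4}
'c' @ 4: {1,2,5}  [accepting]
'd' @ 5: {3,4}
'c' @ 6: {1,2,5}  [accepting]
'd' @ 7: {3,4}
'c' @ 8: {1,2,5}  [accepting]
after full input: {1,2,5}  (accept=1 in)

Answer: ACCEPT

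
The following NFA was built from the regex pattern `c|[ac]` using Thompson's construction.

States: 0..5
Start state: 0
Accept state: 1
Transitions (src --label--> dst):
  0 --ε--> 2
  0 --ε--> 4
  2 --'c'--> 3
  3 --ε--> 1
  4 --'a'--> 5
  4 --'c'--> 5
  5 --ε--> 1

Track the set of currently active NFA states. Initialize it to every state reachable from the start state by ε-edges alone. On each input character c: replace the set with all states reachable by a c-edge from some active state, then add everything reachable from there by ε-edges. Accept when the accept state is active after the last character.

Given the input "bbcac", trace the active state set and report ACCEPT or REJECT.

Answer: REJECT

Derivation:
start: ε-closure({0}) = {0,2,4}
'b' @ 1: {}  — dead — no transitions
rest 'bcac' ignored (set empty)
end set {} — state 1 not in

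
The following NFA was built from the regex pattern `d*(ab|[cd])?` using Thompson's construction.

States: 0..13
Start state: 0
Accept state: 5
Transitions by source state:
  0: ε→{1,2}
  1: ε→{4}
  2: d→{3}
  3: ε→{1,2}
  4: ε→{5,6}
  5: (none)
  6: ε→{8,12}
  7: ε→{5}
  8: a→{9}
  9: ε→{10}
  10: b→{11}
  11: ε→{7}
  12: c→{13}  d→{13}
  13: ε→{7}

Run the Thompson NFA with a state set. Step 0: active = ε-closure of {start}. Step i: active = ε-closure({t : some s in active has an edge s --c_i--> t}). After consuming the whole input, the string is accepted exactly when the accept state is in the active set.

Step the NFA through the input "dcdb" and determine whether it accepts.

S₀ = ε-closure({0}) = {0,1,2,4,5,6,8,12}
'd' @ 1: {1,2,3,4,5,6,7,8,12,13}  ✓accept
'c' @ 2: {5,7,13}  ✓accept
'd' @ 3: {}  — dead — no transitions
rest 'b' ignored (set empty)
after full input: {}  (accept=5 not in)

Answer: REJECT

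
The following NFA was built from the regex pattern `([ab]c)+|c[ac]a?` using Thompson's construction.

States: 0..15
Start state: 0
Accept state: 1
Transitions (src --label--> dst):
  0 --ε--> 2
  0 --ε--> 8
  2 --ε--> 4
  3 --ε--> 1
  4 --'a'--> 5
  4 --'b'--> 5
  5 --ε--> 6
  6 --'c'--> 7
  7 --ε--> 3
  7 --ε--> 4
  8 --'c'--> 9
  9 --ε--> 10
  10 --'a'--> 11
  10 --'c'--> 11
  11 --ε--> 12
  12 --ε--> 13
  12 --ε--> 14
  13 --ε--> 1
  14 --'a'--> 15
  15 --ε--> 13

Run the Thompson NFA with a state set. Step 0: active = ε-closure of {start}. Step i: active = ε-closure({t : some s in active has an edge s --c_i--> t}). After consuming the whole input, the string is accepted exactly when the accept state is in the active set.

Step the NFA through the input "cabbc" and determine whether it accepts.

Answer: REJECT

Trace:
initial (ε-close {0}): {0,2,4,8}
'c' @ 1: {9,10}
'a' @ 2: {1,11,12,13,14}  ✓accept
'b' @ 3: {}  — state set empty
rest 'bc' ignored (set empty)
after full input: {}  (accept=1 not in)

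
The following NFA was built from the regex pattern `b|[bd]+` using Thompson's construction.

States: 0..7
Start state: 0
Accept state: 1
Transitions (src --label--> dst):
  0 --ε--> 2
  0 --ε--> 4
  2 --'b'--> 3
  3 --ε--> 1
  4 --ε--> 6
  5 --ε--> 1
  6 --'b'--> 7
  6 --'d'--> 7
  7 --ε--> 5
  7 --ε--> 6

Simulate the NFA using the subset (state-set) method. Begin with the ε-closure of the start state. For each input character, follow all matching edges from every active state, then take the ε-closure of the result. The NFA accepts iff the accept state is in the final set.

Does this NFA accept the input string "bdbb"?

Answer: ACCEPT

Steps:
S₀ = ε-closure({0}) = {0,2,4,6}
'b' @ 1: {1,3,5,6,7}  (accept∈set)
'd' @ 2: {1,5,6,7}  (accept∈set)
'b' @ 3: {1,5,6,7}  (accept∈set)
'b' @ 4: {1,5,6,7}  (accept∈set)
final: {1,5,6,7}; accept 1 in set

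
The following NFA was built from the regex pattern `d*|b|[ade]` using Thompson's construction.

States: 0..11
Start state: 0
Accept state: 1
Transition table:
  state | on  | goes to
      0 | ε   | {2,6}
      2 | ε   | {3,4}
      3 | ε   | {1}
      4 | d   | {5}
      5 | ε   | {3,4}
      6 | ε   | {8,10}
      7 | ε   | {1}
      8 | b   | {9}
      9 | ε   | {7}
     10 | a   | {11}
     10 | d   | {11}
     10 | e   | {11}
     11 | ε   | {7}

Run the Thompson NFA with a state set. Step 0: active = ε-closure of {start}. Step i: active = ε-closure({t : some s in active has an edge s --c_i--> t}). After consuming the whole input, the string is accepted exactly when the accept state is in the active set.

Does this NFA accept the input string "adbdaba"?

Answer: REJECT

Derivation:
initial (ε-close {0}): {0,1,2,3,4,6,8,10}
'a' @ 1: {1,7,11}  [accepting]
'd' @ 2: {}  — no active states
rest 'bdaba' ignored (set empty)
end set {} — state 1 not in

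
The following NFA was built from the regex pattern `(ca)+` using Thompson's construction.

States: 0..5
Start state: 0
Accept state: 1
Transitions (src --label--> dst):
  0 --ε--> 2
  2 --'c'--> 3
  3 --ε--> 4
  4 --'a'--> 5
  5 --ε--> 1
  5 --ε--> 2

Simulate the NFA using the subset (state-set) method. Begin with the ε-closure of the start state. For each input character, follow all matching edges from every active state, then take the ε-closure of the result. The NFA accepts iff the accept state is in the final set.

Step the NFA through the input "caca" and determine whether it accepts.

Answer: ACCEPT

Trace:
start: ε-closure({0}) = {0,2}
'c' @ 1: {3,4}
'a' @ 2: {1,2,5}  ✓accept
'c' @ 3: {3,4}
'a' @ 4: {1,2,5}  ✓accept
end set {1,2,5} — state 1 in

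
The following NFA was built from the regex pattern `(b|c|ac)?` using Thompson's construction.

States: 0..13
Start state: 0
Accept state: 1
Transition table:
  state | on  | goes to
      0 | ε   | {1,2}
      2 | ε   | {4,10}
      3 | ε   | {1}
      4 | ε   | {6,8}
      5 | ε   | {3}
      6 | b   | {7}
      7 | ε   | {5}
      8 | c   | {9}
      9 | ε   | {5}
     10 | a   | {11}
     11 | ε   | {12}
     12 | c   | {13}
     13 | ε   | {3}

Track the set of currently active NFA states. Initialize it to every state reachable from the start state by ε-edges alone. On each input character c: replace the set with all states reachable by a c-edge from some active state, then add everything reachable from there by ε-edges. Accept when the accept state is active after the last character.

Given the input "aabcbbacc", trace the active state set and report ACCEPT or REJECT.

S₀ = ε-closure({0}) = {0,1,2,4,6,8,10}
'a' @ 1: {11,12}
'a' @ 2: {}  — state set empty
rest 'bcbbacc' ignored (set empty)
after full input: {}  (accept=1 not in)

Answer: REJECT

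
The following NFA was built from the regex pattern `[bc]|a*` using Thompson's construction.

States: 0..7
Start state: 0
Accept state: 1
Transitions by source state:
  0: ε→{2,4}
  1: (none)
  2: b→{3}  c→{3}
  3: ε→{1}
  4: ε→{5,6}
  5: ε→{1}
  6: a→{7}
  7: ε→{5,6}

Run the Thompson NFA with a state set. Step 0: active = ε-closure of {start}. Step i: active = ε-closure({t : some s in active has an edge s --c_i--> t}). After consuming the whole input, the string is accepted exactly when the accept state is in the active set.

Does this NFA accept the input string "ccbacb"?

Answer: REJECT

Derivation:
S₀ = ε-closure({0}) = {0,1,2,4,5,6}
'c' @ 1: {1,3}  (accept∈set)
'c' @ 2: {}  — state set empty
rest 'bacb' ignored (set empty)
end set {} — state 1 not in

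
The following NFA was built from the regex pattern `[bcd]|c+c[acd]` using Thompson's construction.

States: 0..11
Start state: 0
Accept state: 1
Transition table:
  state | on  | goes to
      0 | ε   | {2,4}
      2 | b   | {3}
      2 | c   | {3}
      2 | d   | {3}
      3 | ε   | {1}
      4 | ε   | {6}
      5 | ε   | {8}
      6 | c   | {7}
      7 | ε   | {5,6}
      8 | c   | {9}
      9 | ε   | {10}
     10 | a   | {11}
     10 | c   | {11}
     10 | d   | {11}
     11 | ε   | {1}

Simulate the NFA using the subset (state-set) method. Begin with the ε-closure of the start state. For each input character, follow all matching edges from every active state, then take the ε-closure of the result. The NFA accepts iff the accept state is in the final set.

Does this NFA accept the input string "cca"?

start: ε-closure({0}) = {0,2,4,6}
'c' @ 1: {1,3,5,6,7,8}  [accepting]
'c' @ 2: {5,6,7,8,9,10}
'a' @ 3: {1,11}  [accepting]
after full input: {1,11}  (accept=1 in)

Answer: ACCEPT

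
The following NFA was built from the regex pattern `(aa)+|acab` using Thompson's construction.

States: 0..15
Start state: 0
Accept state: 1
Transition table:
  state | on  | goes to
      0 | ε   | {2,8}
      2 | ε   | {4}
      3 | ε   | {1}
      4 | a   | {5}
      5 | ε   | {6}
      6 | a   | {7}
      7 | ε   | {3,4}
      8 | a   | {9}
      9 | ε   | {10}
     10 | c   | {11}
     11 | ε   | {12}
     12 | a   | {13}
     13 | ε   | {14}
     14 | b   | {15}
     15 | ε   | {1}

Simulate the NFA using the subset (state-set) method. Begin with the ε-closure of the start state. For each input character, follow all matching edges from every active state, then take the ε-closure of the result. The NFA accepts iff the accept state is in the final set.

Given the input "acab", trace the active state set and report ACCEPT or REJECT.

S₀ = ε-closure({0}) = {0,2,4,8}
'a' @ 1: {5,6,9,10}
'c' @ 2: {11,12}
'a' @ 3: {13,14}
'b' @ 4: {1,15}  [accepting]
end set {1,15} — state 1 in

Answer: ACCEPT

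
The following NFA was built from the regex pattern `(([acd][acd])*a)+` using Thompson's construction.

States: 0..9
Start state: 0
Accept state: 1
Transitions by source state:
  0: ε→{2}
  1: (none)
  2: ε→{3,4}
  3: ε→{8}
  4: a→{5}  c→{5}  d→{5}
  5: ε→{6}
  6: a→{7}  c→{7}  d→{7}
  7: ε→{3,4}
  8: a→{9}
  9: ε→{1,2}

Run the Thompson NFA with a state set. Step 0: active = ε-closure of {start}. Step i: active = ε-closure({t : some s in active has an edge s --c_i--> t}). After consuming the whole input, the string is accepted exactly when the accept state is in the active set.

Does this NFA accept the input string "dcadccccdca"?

Answer: ACCEPT

Derivation:
S₀ = ε-closure({0}) = {0,2,3,4,8}
'd' @ 1: {5,6}
'c' @ 2: {3,4,7,8}
'a' @ 3: {1,2,3,4,5,6,8,9}  (accept∈set)
'd' @ 4: {3,4,5,6,7,8}
'c' @ 5: {3,4,5,6,7,8}
'c' @ 6: {3,4,5,6,7,8}
'c' @ 7: {3,4,5,6,7,8}
'c' @ 8: {3,4,5,6,7,8}
'd' @ 9: {3,4,5,6,7,8}
'c' @ 10: {3,4,5,6,7,8}
'a' @ 11: {1,2,3,4,5,6,7,8,9}  (accept∈set)
final: {1,2,3,4,5,6,7,8,9}; accept 1 in set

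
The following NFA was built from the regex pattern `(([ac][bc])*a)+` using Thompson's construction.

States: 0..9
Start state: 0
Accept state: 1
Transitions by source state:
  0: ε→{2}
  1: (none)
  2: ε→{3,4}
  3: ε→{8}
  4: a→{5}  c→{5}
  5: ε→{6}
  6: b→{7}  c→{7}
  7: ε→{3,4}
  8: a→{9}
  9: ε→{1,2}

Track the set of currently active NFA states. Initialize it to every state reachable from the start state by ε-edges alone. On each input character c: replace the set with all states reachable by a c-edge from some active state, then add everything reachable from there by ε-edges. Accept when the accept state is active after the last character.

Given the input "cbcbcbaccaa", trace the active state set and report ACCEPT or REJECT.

Answer: ACCEPT

Trace:
initial (ε-close {0}): {0,2,3,4,8}
'c' @ 1: {5,6}
'b' @ 2: {3,4,7,8}
'c' @ 3: {5,6}
'b' @ 4: {3,4,7,8}
'c' @ 5: {5,6}
'b' @ 6: {3,4,7,8}
'a' @ 7: {1,2,3,4,5,6,8,9}  [accepting]
'c' @ 8: {3,4,5,6,7,8}
'c' @ 9: {3,4,5,6,7,8}
'a' @ 10: {1,2,3,4,5,6,8,9}  [accepting]
'a' @ 11: {1,2,3,4,5,6,8,9}  [accepting]
after full input: {1,2,3,4,5,6,8,9}  (accept=1 in)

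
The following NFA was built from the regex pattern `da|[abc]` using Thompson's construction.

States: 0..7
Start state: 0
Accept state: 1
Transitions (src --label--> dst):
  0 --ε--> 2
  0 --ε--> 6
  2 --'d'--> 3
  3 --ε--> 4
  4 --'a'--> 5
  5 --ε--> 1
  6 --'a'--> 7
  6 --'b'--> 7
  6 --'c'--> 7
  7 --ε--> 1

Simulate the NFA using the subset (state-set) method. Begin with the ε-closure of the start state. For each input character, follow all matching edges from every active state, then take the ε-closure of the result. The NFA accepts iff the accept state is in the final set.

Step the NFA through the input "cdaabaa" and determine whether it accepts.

Answer: REJECT

Derivation:
initial (ε-close {0}): {0,2,6}
'c' @ 1: {1,7}  (accept∈set)
'd' @ 2: {}  — no active states
rest 'aabaa' ignored (set empty)
end set {} — state 1 not in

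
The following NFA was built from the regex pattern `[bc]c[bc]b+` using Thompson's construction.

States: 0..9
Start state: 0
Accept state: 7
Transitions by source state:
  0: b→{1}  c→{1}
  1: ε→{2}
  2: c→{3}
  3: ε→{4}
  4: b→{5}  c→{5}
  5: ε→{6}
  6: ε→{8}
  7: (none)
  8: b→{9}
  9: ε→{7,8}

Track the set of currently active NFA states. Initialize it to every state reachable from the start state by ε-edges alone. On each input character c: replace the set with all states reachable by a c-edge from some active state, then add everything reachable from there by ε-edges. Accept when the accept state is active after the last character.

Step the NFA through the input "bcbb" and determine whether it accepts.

S₀ = ε-closure({0}) = {0}
'b' @ 1: {1,2}
'c' @ 2: {3,4}
'b' @ 3: {5,6,8}
'b' @ 4: {7,8,9}  (accept∈set)
final: {7,8,9}; accept 7 in set

Answer: ACCEPT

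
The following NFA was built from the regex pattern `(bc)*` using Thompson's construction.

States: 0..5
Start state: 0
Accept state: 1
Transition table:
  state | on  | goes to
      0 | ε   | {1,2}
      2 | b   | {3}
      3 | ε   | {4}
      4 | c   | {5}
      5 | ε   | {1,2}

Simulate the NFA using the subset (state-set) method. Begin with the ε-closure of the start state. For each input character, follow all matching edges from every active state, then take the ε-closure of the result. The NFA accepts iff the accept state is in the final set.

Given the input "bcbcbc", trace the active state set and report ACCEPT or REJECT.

initial (ε-close {0}): {0,1,2}
'b' @ 1: {3,4}
'c' @ 2: {1,2,5}  [accepting]
'b' @ 3: {3,4}
'c' @ 4: {1,2,5}  [accepting]
'b' @ 5: {3,4}
'c' @ 6: {1,2,5}  [accepting]
end set {1,2,5} — state 1 in

Answer: ACCEPT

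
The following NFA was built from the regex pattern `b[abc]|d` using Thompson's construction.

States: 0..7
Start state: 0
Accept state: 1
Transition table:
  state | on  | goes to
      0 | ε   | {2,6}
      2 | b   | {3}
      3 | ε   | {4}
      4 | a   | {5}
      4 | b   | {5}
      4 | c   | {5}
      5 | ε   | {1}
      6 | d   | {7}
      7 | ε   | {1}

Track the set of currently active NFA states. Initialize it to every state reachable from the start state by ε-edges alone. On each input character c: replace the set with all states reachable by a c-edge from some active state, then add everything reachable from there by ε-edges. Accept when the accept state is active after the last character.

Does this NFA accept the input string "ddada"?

Answer: REJECT

Derivation:
start: ε-closure({0}) = {0,2,6}
'd' @ 1: {1,7}  ✓accept
'd' @ 2: {}  — state set empty
rest 'ada' ignored (set empty)
after full input: {}  (accept=1 not in)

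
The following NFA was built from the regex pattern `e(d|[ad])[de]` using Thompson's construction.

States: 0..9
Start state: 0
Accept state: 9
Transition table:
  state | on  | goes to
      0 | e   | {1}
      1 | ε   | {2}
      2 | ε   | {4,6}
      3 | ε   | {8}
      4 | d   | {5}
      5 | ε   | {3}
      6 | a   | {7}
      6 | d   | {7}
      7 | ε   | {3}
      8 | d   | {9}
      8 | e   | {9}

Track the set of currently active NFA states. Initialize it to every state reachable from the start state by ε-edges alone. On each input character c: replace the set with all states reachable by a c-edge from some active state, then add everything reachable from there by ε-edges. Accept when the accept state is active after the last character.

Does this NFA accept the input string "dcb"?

Answer: REJECT

Trace:
start: ε-closure({0}) = {0}
'd' @ 1: {}  — no active states
rest 'cb' ignored (set empty)
after full input: {}  (accept=9 not in)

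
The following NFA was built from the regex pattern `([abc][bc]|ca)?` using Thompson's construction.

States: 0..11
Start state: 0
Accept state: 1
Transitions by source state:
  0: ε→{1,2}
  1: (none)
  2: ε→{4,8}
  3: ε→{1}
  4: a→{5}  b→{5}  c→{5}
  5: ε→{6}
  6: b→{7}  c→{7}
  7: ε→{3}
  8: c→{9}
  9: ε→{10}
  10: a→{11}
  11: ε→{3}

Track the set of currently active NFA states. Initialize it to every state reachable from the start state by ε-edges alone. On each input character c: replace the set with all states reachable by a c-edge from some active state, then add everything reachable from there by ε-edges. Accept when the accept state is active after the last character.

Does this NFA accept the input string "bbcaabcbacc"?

start: ε-closure({0}) = {0,1,2,4,8}
'b' @ 1: {5,6}
'b' @ 2: {1,3,7}  [accepting]
'c' @ 3: {}  — no active states
rest 'aabcbacc' ignored (set empty)
end set {} — state 1 not in

Answer: REJECT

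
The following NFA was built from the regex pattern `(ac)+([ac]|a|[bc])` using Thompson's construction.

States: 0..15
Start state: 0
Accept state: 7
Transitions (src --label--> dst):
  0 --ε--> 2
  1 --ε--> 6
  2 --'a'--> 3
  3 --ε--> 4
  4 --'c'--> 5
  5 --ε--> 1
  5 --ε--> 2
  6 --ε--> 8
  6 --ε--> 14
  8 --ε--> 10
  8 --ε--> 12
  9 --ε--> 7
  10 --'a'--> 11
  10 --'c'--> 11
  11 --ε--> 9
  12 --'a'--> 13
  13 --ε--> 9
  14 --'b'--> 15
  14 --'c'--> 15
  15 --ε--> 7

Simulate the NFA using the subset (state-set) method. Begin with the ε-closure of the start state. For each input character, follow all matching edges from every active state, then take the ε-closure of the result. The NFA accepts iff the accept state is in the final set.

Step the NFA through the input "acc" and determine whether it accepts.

Answer: ACCEPT

Derivation:
initial (ε-close {0}): {0,2}
'a' @ 1: {3,4}
'c' @ 2: {1,2,5,6,8,10,12,14}
'c' @ 3: {7,9,11,15}  (accept∈set)
final: {7,9,11,15}; accept 7 in set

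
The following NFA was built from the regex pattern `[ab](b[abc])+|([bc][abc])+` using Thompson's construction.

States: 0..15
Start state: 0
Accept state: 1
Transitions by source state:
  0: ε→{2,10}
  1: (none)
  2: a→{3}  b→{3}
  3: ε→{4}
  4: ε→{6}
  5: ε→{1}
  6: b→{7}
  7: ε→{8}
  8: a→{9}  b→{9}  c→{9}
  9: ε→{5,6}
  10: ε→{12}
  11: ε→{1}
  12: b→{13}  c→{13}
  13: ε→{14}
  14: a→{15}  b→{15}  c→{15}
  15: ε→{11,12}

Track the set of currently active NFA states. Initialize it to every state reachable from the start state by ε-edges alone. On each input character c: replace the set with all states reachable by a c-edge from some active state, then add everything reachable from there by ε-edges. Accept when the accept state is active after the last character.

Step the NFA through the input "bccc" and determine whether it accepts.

Answer: ACCEPT

Trace:
initial (ε-close {0}): {0,2,10,12}
'b' @ 1: {3,4,6,13,14}
'c' @ 2: {1,11,12,15}  ✓accept
'c' @ 3: {13,14}
'c' @ 4: {1,11,12,15}  ✓accept
after full input: {1,11,12,15}  (accept=1 in)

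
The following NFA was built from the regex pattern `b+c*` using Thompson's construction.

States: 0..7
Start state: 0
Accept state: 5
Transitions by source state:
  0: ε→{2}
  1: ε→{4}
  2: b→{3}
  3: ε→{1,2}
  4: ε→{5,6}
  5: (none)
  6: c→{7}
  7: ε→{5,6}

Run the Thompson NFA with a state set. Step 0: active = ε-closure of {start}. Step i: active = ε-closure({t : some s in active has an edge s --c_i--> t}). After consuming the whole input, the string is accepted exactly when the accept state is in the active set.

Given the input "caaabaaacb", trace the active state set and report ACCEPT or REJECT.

Answer: REJECT

Steps:
start: ε-closure({0}) = {0,2}
'c' @ 1: {}  — no active states
rest 'aaabaaacb' ignored (set empty)
end set {} — state 5 not in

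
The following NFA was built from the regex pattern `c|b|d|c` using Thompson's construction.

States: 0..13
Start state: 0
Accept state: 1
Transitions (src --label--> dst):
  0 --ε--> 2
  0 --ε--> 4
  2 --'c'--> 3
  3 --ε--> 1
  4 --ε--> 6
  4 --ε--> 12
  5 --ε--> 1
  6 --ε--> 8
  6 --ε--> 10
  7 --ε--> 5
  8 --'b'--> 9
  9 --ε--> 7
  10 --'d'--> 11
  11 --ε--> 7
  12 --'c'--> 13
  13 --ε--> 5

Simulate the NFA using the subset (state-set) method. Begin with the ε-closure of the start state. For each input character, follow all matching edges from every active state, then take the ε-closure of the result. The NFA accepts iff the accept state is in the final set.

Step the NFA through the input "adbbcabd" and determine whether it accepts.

Answer: REJECT

Derivation:
S₀ = ε-closure({0}) = {0,2,4,6,8,10,12}
'a' @ 1: {}  — state set empty
rest 'dbbcabd' ignored (set empty)
final: {}; accept 1 not in set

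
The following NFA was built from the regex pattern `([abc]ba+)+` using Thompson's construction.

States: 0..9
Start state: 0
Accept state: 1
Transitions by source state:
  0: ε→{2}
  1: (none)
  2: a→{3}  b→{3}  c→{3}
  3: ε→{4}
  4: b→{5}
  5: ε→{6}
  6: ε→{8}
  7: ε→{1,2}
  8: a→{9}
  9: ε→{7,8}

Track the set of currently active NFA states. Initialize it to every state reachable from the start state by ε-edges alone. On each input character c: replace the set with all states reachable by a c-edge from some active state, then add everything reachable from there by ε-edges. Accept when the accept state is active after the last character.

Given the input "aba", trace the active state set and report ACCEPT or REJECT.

Answer: ACCEPT

Steps:
S₀ = ε-closure({0}) = {0,2}
'a' @ 1: {3,4}
'b' @ 2: {5,6,8}
'a' @ 3: {1,2,7,8,9}  (accept∈set)
after full input: {1,2,7,8,9}  (accept=1 in)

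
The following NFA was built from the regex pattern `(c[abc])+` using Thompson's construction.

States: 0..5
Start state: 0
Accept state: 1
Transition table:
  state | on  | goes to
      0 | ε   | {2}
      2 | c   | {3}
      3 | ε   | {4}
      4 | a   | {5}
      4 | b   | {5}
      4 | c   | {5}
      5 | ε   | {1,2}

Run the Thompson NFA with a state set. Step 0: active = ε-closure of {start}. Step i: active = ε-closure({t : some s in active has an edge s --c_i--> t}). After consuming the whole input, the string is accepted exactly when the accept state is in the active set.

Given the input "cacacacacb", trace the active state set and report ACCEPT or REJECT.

Answer: ACCEPT

Steps:
start: ε-closure({0}) = {0,2}
'c' @ 1: {3,4}
'a' @ 2: {1,2,5}  ✓accept
'c' @ 3: {3,4}
'a' @ 4: {1,2,5}  ✓accept
'c' @ 5: {3,4}
'a' @ 6: {1,2,5}  ✓accept
'c' @ 7: {3,4}
'a' @ 8: {1,2,5}  ✓accept
'c' @ 9: {3,4}
'b' @ 10: {1,2,5}  ✓accept
final: {1,2,5}; accept 1 in set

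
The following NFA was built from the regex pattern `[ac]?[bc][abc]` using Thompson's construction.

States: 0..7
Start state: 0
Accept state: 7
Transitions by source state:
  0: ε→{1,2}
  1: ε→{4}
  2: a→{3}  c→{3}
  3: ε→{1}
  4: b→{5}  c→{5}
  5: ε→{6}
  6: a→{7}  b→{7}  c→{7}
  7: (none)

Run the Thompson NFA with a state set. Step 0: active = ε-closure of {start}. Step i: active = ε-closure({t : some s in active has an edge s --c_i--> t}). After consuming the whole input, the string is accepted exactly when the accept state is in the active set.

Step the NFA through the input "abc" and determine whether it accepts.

start: ε-closure({0}) = {0,1,2,4}
'a' @ 1: {1,3,4}
'b' @ 2: {5,6}
'c' @ 3: {7}  [accepting]
end set {7} — state 7 in

Answer: ACCEPT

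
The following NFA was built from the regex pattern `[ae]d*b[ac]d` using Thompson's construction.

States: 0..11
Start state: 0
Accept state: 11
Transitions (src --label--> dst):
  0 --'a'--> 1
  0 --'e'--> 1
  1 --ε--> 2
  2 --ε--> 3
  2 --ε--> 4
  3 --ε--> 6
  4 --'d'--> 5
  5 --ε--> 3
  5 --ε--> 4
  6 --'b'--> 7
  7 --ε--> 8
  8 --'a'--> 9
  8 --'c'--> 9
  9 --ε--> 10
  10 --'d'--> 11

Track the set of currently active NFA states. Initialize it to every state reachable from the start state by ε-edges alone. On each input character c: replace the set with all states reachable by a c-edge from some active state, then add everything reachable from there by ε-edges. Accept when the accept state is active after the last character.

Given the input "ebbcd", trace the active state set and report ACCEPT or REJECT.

Answer: REJECT

Steps:
initial (ε-close {0}): {0}
'e' @ 1: {1,2,3,4,6}
'b' @ 2: {7,8}
'b' @ 3: {}  — no active states
rest 'cd' ignored (set empty)
after full input: {}  (accept=11 not in)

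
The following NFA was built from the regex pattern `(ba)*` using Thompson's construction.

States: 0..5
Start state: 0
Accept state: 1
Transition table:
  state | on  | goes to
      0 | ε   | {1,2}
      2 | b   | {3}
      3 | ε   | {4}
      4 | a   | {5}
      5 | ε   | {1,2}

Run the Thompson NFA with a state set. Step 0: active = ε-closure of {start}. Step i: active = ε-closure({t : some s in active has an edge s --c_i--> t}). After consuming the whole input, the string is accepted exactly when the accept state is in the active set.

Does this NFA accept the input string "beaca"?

initial (ε-close {0}): {0,1,2}
'b' @ 1: {3,4}
'e' @ 2: {}  — dead — no transitions
rest 'aca' ignored (set empty)
end set {} — state 1 not in

Answer: REJECT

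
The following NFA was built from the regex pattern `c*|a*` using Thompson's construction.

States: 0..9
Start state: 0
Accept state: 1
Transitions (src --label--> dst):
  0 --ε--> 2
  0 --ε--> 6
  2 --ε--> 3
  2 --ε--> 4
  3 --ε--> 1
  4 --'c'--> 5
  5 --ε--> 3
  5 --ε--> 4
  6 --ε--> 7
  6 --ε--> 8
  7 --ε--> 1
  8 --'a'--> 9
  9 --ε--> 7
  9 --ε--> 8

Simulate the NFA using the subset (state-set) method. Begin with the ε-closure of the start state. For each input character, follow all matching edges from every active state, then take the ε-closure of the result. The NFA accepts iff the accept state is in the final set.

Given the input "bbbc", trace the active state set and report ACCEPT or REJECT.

start: ε-closure({0}) = {0,1,2,3,4,6,7,8}
'b' @ 1: {}  — state set empty
rest 'bbc' ignored (set empty)
after full input: {}  (accept=1 not in)

Answer: REJECT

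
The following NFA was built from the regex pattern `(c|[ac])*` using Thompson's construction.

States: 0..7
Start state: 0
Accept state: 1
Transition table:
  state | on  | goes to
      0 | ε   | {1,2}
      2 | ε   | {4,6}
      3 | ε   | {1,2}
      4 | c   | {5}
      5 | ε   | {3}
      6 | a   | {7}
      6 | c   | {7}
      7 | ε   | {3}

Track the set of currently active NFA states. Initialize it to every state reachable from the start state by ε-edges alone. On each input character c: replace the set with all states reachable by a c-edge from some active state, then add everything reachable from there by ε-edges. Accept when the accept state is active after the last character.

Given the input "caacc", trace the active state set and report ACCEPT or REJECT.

start: ε-closure({0}) = {0,1,2,4,6}
'c' @ 1: {1,2,3,4,5,6,7}  (accept∈set)
'a' @ 2: {1,2,3,4,6,7}  (accept∈set)
'a' @ 3: {1,2,3,4,6,7}  (accept∈set)
'c' @ 4: {1,2,3,4,5,6,7}  (accept∈set)
'c' @ 5: {1,2,3,4,5,6,7}  (accept∈set)
after full input: {1,2,3,4,5,6,7}  (accept=1 in)

Answer: ACCEPT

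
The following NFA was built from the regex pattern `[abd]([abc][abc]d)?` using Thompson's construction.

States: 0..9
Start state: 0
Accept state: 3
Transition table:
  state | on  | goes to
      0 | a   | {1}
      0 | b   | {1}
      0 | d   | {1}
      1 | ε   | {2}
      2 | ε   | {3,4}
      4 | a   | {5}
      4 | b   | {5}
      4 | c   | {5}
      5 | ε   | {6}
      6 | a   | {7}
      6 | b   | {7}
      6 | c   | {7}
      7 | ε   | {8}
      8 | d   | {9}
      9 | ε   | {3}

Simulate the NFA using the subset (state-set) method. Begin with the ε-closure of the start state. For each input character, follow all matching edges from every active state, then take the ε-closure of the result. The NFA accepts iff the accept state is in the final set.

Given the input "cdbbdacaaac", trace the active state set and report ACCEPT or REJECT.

Answer: REJECT

Derivation:
start: ε-closure({0}) = {0}
'c' @ 1: {}  — state set empty
rest 'dbbdacaaac' ignored (set empty)
final: {}; accept 3 not in set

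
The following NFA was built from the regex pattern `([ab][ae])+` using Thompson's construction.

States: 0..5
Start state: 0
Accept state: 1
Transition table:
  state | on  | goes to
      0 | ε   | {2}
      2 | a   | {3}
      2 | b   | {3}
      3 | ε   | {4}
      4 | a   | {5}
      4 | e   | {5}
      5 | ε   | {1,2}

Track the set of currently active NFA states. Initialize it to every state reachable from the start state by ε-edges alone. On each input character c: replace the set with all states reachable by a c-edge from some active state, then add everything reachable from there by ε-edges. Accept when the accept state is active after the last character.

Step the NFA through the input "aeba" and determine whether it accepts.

Answer: ACCEPT

Trace:
S₀ = ε-closure({0}) = {0,2}
'a' @ 1: {3,4}
'e' @ 2: {1,2,5}  ✓accept
'b' @ 3: {3,4}
'a' @ 4: {1,2,5}  ✓accept
end set {1,2,5} — state 1 in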